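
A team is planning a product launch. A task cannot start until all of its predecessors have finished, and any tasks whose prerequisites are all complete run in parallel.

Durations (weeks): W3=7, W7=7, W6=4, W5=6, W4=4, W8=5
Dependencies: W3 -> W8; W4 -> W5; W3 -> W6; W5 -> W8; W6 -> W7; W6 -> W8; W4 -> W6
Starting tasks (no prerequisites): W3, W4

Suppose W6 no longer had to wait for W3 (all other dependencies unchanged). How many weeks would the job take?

15

Before: longest chain W3→W6→W7 = 7+4+7 = 18, finish 18.
Without W3→W6, W6's earliest start moves from 7 to 4.
The longest chain is now W4→W5→W8 = 4+6+5 = 15, so the job takes 15 weeks.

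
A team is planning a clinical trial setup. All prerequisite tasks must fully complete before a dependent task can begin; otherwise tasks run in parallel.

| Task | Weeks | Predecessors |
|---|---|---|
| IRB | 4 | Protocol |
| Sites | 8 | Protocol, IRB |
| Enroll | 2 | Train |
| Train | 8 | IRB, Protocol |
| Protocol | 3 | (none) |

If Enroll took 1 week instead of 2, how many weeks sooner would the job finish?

1

The binding path is Protocol→IRB→Train→Enroll = 3+4+8+2 = 17; finish at 17 weeks.
Enroll is on the critical path; changing it to 1 makes that path 16 weeks.
No other chain overtakes it, so the finish is 16 weeks.
Change in finish: 16 − 17 = -1 weeks.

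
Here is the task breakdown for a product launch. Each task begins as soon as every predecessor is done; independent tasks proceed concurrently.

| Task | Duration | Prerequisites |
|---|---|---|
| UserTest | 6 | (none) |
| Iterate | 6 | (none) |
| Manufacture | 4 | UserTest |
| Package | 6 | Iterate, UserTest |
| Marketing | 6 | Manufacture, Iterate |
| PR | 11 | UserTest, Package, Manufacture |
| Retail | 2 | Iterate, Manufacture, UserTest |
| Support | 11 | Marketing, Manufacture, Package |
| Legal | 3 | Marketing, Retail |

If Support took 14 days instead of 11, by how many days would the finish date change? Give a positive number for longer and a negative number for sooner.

3

Actual critical path: UserTest→Manufacture→Marketing→Support = 6+4+6+11 = 27 ⇒ 27 days.
Support is on the critical path; changing it to 14 makes that path 30 days.
No other chain overtakes it, so the finish is 30 days.
Change in finish: 30 − 27 = +3 days.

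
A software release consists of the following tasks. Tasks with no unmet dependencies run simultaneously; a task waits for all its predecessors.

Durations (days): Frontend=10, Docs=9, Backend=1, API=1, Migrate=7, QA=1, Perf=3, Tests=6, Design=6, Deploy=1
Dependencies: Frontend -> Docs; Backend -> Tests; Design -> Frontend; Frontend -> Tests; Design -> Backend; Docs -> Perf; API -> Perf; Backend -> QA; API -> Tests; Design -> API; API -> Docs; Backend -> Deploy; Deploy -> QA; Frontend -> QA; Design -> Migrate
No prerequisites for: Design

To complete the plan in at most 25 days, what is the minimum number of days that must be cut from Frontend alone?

Current finish: 28 days; target: 25.
Frontend is on every critical path, so each day cut from Frontend cuts the finish by one (this holds down to a finish of 19).
Need 28 − 25 = 3 days off Frontend → Frontend becomes 7 days, finish becomes 25.

3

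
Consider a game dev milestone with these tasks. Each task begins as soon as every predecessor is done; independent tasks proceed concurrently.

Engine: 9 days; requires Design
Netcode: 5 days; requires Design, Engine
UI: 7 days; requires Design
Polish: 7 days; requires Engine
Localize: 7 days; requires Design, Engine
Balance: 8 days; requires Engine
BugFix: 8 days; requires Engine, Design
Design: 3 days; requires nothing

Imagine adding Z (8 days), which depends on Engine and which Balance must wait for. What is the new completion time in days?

28

Originally the plan takes 20 days.
With Z inserted, Balance now waits for max(Engine, Z).
New critical path: Design→Engine→Z→Balance = 3+9+8+8 = 28 ⇒ 28 days.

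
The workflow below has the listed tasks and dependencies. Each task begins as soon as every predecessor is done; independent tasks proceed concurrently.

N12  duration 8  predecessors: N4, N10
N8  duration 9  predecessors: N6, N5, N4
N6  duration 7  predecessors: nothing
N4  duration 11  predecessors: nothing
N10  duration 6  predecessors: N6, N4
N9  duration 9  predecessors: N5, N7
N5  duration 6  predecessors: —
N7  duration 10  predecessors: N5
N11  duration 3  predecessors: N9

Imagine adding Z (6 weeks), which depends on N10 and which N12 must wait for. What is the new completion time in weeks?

Originally the project takes 28 weeks.
With Z inserted, N12 now waits for max(N4, N10, Z).
New critical path: N4→N10→Z→N12 = 11+6+6+8 = 31 ⇒ 31 weeks.

31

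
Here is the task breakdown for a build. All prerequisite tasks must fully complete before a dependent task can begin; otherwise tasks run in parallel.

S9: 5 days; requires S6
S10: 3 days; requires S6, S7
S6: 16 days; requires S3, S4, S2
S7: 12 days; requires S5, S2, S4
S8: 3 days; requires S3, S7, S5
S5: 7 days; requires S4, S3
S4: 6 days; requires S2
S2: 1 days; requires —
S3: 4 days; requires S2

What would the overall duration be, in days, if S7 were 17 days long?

Actual critical path: S2→S4→S5→S7→S8 = 1+6+7+12+3 = 29 ⇒ 29 days.
S7 is on the critical path; changing it to 17 makes that path 34 days.
No other chain overtakes it, so the finish is 34 days.

34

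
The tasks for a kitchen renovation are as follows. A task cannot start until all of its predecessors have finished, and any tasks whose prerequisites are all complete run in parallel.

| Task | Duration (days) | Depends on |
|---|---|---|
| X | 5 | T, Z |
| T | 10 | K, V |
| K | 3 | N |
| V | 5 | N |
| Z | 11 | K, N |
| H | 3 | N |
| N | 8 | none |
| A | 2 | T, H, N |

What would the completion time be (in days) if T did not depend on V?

27

With the dependency in place, N→V→T→X = 8+5+10+5 = 28 sets the finish at 28 days.
Without V→T, T's earliest start moves from 13 to 11.
New critical path: N→K→Z→X = 8+3+11+5 = 27 ⇒ 27 days.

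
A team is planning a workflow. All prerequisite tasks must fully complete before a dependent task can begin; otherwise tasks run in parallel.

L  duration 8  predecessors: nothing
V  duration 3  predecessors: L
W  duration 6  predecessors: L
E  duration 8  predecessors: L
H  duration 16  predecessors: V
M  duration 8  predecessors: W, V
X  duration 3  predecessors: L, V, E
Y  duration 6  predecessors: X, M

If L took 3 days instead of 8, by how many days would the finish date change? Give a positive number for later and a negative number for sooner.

-5

Baseline: L→W→M→Y = 8+6+8+6 = 28 → 28 days.
L is on the critical path; changing it to 3 makes that path 23 days.
That remains the longest chain; total 23 days.
Change in finish: 23 − 28 = -5 days.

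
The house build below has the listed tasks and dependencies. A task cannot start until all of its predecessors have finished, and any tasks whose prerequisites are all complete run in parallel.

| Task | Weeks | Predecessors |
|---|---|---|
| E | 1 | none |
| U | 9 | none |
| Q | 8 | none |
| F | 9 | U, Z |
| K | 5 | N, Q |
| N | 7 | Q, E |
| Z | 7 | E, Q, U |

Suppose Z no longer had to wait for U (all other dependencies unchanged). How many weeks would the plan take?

24

Original critical path: U→Z→F = 9+7+9 = 25 ⇒ 25 weeks.
Without U→Z, Z's earliest start moves from 9 to 8.
After: Q→Z→F = 8+7+9 = 24 → 24 weeks.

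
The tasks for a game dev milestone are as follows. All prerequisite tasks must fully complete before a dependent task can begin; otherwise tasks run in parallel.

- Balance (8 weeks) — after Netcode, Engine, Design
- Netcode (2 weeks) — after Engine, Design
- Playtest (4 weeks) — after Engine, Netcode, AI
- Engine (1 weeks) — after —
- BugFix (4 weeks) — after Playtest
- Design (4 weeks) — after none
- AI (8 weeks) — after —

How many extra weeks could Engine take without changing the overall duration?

5

The longest chain is AI→Playtest→BugFix = 8+4+4 = 16; overall finish 16 weeks.
Longest path through Engine: 11 weeks (earliest finish 1, latest finish 6).
So Engine can slip 6 − 1 = 5 weeks.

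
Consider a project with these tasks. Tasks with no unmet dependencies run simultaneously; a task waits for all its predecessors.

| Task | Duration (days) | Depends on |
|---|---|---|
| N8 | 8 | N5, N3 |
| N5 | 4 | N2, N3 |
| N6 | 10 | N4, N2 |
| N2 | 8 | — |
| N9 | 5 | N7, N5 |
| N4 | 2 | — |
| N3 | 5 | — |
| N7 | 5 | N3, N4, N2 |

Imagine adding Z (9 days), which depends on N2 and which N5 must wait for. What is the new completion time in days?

Originally the schedule takes 20 days.
With Z inserted, N5 now waits for max(N2, N3, Z).
New critical path: N2→Z→N5→N8 = 8+9+4+8 = 29 ⇒ 29 days.

29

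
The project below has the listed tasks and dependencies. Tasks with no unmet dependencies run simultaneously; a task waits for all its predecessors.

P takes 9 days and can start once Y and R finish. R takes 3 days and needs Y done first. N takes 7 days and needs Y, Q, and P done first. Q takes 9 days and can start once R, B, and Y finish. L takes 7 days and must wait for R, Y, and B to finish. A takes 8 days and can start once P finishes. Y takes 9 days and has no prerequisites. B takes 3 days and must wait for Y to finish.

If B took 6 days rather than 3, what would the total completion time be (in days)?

Actual critical path: Y→R→P→A = 9+3+9+8 = 29 ⇒ 29 days.
B has 1 day of float (longest path through it is 28).
The binding chain switches to Y→B→Q→N = 9+6+9+7 = 31; finish 31 days.

31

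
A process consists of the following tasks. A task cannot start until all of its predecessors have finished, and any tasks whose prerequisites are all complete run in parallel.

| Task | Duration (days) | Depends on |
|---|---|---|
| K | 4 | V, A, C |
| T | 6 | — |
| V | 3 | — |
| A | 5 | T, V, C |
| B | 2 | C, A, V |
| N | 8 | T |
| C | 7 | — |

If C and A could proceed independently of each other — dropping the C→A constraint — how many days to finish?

Original critical path: C→A→K = 7+5+4 = 16 ⇒ 16 days.
Without C→A, A's earliest start moves from 7 to 6.
New critical path: T→A→K = 6+5+4 = 15 ⇒ 15 days.

15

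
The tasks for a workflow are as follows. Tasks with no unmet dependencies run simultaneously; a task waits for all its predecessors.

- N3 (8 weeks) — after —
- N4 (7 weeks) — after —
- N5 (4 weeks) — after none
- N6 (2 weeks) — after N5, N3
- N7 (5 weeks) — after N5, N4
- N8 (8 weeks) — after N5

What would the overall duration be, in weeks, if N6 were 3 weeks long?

Actual critical path: N4→N7 = 7+5 = 12 ⇒ 12 weeks.
The longest path through N6 is only 10 weeks, so N6 has float 2.
No other chain overtakes it, so the finish is 12 weeks.

12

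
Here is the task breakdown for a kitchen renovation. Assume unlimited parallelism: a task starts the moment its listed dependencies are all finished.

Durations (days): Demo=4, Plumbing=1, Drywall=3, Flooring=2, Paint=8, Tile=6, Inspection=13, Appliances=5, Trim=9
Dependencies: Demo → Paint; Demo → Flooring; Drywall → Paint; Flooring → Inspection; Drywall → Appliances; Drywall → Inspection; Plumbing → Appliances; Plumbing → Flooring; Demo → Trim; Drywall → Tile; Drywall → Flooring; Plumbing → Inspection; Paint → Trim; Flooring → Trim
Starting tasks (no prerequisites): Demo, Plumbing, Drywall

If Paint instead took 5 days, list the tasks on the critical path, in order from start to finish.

Demo, Flooring, Inspection

Baseline: Demo→Paint→Trim = 4+8+9 = 21 → 21 days.
Since Paint is critical, the -3 change carries straight to that chain (now 18 days).
The binding chain switches to Demo→Flooring→Inspection = 4+2+13 = 19; finish 19 days.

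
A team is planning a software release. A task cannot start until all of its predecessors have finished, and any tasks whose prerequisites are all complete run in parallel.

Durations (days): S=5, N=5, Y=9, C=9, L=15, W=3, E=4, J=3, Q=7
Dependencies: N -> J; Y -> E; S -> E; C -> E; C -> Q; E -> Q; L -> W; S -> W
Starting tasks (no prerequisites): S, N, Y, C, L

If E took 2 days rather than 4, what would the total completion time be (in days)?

18

Baseline: Y→E→Q = 9+4+7 = 20 → 20 days.
E is on the critical path; changing it to 2 makes that path 18 days.
No other chain overtakes it, so the finish is 18 days.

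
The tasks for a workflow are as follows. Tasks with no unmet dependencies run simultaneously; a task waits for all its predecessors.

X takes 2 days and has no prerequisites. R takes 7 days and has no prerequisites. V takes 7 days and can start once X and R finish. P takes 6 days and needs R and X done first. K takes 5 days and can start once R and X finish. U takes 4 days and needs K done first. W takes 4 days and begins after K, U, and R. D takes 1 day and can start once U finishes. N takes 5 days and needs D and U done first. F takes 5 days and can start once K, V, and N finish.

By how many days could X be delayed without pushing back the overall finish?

5

Critical path: R→K→U→D→N→F = 7+5+4+1+5+5 = 27, so the finish is 27 days.
X finishes as early as 2 and must finish by 7.
Slack of X = 5 − 0 = 5 days.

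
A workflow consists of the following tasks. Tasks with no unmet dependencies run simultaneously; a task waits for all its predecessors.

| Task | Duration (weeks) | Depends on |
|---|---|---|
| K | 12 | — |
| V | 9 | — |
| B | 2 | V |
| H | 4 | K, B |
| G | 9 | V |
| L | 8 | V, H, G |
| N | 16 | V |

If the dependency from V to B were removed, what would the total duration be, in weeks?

26

Before: longest chain V→G→L = 9+9+8 = 26, finish 26.
Without V→B, B's earliest start moves from 9 to 0.
After: V→G→L = 9+9+8 = 26 → 26 weeks.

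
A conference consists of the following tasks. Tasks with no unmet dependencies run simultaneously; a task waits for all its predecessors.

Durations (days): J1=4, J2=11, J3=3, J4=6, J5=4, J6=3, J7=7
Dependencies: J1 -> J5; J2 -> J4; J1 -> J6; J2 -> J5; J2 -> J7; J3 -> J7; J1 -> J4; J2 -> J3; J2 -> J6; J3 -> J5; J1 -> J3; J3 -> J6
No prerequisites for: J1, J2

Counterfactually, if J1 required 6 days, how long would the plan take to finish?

The binding path is J2→J3→J7 = 11+3+7 = 21; finish at 21 days.
J1 has 7 days of float (longest path through it is 14).
The critical path is still J2→J3→J7; finish is now 21 days.

21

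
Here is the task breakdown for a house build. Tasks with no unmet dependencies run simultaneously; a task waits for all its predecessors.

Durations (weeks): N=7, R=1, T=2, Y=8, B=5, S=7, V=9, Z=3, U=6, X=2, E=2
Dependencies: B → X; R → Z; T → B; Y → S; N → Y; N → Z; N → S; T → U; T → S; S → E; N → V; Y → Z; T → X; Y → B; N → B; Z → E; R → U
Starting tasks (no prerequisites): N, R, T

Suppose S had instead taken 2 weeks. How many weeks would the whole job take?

As given, the longest chain is N→Y→S→E = 7+8+7+2 = 24, so the finish is 24 weeks.
S is on the critical path; changing it to 2 makes that path 19 weeks.
New critical path: N→Y→B→X = 7+8+5+2 = 22 ⇒ 22 weeks.

22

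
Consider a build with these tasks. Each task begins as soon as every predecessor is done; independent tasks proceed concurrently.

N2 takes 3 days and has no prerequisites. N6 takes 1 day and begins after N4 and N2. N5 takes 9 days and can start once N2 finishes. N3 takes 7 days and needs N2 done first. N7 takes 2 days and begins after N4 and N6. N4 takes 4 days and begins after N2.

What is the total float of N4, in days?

The longest chain is N2→N5 = 3+9 = 12; overall finish 12 days.
Longest path through N4: 10 days (earliest finish 7, latest finish 9).
So N4 can slip 9 − 7 = 2 days.

2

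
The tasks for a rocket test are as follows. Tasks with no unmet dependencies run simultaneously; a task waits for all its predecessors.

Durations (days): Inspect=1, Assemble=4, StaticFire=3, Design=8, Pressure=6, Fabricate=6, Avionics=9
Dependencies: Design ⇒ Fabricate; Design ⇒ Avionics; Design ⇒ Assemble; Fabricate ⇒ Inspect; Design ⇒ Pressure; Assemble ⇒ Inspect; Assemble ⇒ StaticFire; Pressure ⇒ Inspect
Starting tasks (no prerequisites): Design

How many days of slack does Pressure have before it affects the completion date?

2

Critical path: Design→Avionics = 8+9 = 17, so the finish is 17 days.
Longest path through Pressure: 15 days (earliest finish 14, latest finish 16).
Float = 17 − 15 = 2.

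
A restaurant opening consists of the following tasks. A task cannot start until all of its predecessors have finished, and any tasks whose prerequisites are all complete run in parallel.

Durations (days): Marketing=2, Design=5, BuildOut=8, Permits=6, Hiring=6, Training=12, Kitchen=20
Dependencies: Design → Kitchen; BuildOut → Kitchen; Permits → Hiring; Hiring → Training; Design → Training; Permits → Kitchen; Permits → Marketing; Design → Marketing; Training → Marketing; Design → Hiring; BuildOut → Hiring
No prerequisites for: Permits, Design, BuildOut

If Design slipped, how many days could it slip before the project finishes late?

3

BuildOut→Kitchen = 8+20 = 28 sets the makespan at 28 days.
Longest path through Design: 25 days (earliest finish 5, latest finish 8).
So Design can slip 8 − 5 = 3 days.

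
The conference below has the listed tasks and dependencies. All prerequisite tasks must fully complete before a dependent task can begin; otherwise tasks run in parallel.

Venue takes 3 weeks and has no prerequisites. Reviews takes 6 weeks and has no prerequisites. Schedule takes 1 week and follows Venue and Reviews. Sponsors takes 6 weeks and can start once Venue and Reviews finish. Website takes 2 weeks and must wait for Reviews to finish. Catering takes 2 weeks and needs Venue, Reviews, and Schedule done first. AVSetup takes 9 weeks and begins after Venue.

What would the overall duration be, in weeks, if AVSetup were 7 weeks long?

12

Actual critical path: Venue→AVSetup = 3+9 = 12 ⇒ 12 weeks.
AVSetup is on the critical path; changing it to 7 makes that path 10 weeks.
New critical path: Reviews→Sponsors = 6+6 = 12 ⇒ 12 weeks.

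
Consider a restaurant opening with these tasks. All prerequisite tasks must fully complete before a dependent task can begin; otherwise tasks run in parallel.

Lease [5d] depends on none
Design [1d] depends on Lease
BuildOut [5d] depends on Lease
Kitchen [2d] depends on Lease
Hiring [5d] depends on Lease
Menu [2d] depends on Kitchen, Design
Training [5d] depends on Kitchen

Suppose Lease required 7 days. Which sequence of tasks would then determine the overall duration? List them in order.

The binding path is Lease→Kitchen→Training = 5+2+5 = 12; finish at 12 days.
Since Lease is critical, the +2 change carries straight to that chain (now 14 days).
No other chain overtakes it, so the finish is 14 days.

Lease, Kitchen, Training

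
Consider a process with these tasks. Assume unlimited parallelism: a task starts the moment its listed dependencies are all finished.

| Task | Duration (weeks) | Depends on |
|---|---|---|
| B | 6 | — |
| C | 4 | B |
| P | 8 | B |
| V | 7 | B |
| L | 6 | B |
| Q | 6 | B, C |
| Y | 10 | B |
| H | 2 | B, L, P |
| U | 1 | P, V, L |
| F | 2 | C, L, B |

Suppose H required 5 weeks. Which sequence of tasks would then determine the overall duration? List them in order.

B, P, H

Baseline: B→P→H = 6+8+2 = 16 → 16 weeks.
Since H is critical, the +3 change carries straight to that chain (now 19 weeks).
That remains the longest chain; total 19 weeks.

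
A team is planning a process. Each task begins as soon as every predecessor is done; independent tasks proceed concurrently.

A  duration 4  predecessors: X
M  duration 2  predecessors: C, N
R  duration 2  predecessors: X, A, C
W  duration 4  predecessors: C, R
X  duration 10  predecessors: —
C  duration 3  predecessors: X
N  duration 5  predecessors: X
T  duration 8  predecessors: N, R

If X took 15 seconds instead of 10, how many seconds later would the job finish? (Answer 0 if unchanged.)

5

Critical path before the change: X→A→R→T = 10+4+2+8 = 24 giving 24 seconds.
X is on the critical path; changing it to 15 makes that path 29 seconds.
The critical path is still X→A→R→T; finish is now 29 seconds.
Change in finish: 29 − 24 = +5 seconds.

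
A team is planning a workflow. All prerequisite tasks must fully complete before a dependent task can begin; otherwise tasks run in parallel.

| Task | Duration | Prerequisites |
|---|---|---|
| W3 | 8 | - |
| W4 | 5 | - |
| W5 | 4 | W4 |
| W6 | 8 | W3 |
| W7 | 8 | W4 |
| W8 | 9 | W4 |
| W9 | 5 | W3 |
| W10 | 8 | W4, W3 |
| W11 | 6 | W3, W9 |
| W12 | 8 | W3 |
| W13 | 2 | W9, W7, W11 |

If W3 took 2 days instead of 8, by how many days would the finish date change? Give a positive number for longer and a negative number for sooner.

As given, the longest chain is W3→W9→W11→W13 = 8+5+6+2 = 21, so the finish is 21 days.
W3 lies on that path, so at 2 days the path becomes 15 days.
The critical path is still W3→W9→W11→W13; finish is now 15 days.
Change in finish: 15 − 21 = -6 days.

-6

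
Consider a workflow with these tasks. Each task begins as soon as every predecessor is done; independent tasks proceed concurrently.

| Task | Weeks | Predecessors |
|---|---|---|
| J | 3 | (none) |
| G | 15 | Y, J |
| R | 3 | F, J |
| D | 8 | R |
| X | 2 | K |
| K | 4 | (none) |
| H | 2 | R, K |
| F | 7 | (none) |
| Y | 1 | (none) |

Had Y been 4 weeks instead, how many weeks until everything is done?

Baseline: J→G = 3+15 = 18 → 18 weeks.
Y has 2 weeks of float (longest path through it is 16).
The binding chain switches to Y→G = 4+15 = 19; finish 19 weeks.

19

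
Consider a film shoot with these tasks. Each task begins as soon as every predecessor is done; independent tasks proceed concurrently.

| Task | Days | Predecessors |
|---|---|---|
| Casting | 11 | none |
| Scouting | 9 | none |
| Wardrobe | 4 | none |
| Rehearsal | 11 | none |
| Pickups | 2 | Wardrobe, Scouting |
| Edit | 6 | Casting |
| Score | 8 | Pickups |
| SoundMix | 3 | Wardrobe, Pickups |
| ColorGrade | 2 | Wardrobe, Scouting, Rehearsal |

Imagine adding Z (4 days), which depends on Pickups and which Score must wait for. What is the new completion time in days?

Originally the film shoot takes 19 days.
With Z inserted, Score now waits for max(Pickups, Z).
New critical path: Scouting→Pickups→Z→Score = 9+2+4+8 = 23 ⇒ 23 days.

23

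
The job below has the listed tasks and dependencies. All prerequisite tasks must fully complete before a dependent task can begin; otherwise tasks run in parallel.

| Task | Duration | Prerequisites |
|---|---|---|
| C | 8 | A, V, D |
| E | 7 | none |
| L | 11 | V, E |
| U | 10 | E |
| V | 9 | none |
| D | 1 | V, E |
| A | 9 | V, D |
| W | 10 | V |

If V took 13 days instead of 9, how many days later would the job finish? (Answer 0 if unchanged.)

4

The binding path is V→D→A→C = 9+1+9+8 = 27; finish at 27 days.
V lies on that path, so at 13 days the path becomes 31 days.
That remains the longest chain; total 31 days.
Change in finish: 31 − 27 = +4 days.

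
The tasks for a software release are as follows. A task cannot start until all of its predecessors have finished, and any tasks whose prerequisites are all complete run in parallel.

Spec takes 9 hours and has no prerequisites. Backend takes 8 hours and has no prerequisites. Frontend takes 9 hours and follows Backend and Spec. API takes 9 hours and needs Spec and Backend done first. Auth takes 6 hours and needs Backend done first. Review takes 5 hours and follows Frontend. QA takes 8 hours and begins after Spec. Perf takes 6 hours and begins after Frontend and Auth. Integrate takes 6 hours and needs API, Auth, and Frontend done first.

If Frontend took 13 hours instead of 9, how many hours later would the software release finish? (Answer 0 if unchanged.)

The binding path is Spec→Frontend→Perf = 9+9+6 = 24; finish at 24 hours.
Frontend lies on that path, so at 13 hours the path becomes 28 hours.
The critical path is still Spec→Frontend→Perf; finish is now 28 hours.
Change in finish: 28 − 24 = +4 hours.

4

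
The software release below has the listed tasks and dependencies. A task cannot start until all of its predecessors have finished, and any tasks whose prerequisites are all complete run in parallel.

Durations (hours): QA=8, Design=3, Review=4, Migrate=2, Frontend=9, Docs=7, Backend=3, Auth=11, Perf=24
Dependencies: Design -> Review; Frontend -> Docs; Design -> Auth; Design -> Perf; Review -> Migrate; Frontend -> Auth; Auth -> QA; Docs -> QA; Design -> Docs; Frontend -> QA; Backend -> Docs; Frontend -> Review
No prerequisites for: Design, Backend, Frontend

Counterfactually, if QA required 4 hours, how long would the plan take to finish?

Critical path before the change: Frontend→Auth→QA = 9+11+8 = 28 giving 28 hours.
QA is on the critical path; changing it to 4 makes that path 24 hours.
New critical path: Design→Perf = 3+24 = 27 ⇒ 27 hours.

27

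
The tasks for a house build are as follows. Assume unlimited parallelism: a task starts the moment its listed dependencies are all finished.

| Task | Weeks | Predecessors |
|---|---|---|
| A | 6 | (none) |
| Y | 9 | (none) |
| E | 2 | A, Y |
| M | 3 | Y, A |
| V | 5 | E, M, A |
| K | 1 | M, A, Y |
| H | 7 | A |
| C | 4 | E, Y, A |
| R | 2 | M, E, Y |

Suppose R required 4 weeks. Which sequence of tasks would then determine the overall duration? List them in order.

Y, M, V

The binding path is Y→M→V = 9+3+5 = 17; finish at 17 weeks.
The longest path through R is only 14 weeks, so R has float 3.
The critical path is still Y→M→V; finish is now 17 weeks.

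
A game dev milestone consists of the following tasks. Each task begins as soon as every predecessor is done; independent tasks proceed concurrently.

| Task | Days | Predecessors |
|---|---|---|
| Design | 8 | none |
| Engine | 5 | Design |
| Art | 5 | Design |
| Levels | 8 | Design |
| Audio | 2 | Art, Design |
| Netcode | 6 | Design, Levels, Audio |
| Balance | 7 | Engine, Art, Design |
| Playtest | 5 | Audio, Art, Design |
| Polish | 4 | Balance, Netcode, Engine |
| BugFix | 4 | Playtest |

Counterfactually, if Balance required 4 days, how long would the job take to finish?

26

Critical path before the change: Design→Levels→Netcode→Polish = 8+8+6+4 = 26 giving 26 days.
Balance has 2 days of float (longest path through it is 24).
No other chain overtakes it, so the finish is 26 days.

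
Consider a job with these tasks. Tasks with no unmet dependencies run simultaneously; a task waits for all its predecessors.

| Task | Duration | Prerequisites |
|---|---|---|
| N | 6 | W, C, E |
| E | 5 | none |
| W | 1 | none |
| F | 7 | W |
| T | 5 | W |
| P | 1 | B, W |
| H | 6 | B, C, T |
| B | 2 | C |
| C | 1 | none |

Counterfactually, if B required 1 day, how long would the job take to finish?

12

Actual critical path: W→T→H = 1+5+6 = 12 ⇒ 12 days.
The longest path through B is only 9 days, so B has float 3.
That remains the longest chain; total 12 days.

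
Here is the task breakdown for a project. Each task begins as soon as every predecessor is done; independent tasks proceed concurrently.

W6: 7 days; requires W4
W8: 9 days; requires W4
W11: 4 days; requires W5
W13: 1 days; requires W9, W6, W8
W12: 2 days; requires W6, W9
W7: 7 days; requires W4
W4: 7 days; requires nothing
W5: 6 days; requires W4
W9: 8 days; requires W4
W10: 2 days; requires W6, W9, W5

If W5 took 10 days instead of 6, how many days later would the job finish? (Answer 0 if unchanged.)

4

Actual critical path: W4→W5→W11 = 7+6+4 = 17 ⇒ 17 days.
W5 lies on that path, so at 10 days the path becomes 21 days.
No other chain overtakes it, so the finish is 21 days.
Change in finish: 21 − 17 = +4 days.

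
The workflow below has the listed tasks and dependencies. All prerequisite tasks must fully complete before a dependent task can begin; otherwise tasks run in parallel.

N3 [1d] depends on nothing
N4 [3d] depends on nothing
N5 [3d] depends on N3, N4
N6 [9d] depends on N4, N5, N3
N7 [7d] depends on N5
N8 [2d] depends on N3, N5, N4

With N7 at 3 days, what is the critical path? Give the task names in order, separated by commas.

N4, N5, N6

Baseline: N4→N5→N6 = 3+3+9 = 15 → 15 days.
The longest path through N7 is only 13 days, so N7 has float 2.
No other chain overtakes it, so the finish is 15 days.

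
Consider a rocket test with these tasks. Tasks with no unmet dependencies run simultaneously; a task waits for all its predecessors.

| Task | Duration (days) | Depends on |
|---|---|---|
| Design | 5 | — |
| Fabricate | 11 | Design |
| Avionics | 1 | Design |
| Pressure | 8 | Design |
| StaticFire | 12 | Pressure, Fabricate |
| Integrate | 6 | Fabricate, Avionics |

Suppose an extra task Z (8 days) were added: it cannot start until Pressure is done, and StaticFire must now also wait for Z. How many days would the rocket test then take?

33

Originally the rocket test takes 28 days.
With Z inserted, StaticFire now waits for max(Pressure, Fabricate, Z).
New critical path: Design→Pressure→Z→StaticFire = 5+8+8+12 = 33 ⇒ 33 days.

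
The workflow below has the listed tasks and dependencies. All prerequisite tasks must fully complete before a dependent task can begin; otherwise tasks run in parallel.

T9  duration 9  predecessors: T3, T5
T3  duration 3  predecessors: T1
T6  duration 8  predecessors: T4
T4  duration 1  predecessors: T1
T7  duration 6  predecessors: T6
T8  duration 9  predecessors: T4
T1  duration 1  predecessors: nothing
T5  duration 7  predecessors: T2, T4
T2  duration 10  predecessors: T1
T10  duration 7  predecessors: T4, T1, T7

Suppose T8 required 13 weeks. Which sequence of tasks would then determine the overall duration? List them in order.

T1, T2, T5, T9

Baseline: T1→T2→T5→T9 = 1+10+7+9 = 27 → 27 weeks.
T8 has 16 weeks of float (longest path through it is 11).
No other chain overtakes it, so the finish is 27 weeks.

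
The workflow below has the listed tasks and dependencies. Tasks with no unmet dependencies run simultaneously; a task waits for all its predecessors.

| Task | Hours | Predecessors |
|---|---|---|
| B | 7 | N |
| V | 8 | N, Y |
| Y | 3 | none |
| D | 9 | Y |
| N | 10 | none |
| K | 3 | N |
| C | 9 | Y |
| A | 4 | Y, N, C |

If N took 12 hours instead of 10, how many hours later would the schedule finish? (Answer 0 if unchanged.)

The binding path is N→V = 10+8 = 18; finish at 18 hours.
N lies on that path, so at 12 hours the path becomes 20 hours.
That remains the longest chain; total 20 hours.
Change in finish: 20 − 18 = +2 hours.

2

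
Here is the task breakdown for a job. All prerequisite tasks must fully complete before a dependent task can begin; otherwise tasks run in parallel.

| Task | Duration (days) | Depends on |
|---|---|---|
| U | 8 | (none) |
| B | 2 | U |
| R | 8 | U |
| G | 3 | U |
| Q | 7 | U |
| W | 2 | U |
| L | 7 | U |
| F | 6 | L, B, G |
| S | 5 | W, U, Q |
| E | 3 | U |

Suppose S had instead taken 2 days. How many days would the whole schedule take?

Critical path before the change: U→L→F = 8+7+6 = 21 giving 21 days.
S has 1 day of float (longest path through it is 20).
The critical path is still U→L→F; finish is now 21 days.

21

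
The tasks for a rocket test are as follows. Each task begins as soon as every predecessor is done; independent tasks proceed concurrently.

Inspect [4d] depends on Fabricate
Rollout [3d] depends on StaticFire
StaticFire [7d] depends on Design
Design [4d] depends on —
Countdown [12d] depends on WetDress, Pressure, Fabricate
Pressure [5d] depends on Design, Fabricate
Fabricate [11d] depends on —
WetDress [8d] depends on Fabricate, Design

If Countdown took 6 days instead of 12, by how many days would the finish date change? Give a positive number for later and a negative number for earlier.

-6

The binding path is Fabricate→WetDress→Countdown = 11+8+12 = 31; finish at 31 days.
Since Countdown is critical, the -6 change carries straight to that chain (now 25 days).
No other chain overtakes it, so the finish is 25 days.
Change in finish: 25 − 31 = -6 days.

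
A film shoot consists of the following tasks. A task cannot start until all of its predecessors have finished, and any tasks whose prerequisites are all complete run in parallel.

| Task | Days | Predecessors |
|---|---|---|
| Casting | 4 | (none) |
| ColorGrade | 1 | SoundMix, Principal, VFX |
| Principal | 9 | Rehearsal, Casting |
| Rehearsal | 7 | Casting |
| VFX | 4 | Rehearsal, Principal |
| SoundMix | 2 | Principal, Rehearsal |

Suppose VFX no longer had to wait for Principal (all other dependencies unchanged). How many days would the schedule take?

Before: longest chain Casting→Rehearsal→Principal→VFX→ColorGrade = 4+7+9+4+1 = 25, finish 25.
Without Principal→VFX, VFX's earliest start moves from 20 to 11.
The longest chain is now Casting→Rehearsal→Principal→SoundMix→ColorGrade = 4+7+9+2+1 = 23, so the schedule takes 23 days.

23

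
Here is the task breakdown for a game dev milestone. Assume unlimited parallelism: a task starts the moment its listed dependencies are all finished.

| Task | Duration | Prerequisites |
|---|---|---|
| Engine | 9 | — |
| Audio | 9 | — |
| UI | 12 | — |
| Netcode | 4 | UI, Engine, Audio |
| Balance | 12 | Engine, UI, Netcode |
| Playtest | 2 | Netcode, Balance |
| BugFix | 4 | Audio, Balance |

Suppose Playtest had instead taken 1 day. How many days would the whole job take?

32

The binding path is UI→Netcode→Balance→BugFix = 12+4+12+4 = 32; finish at 32 days.
Playtest has 2 days of float (longest path through it is 30).
That remains the longest chain; total 32 days.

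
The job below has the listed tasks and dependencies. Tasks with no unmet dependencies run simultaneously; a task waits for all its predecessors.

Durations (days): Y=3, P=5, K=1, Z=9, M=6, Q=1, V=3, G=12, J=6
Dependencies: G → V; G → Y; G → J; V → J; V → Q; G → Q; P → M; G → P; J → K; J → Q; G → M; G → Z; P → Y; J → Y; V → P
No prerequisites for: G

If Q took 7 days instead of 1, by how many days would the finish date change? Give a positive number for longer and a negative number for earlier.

The binding path is G→V→P→M = 12+3+5+6 = 26; finish at 26 days.
Q has 4 days of float (longest path through it is 22).
The binding chain switches to G→V→J→Q = 12+3+6+7 = 28; finish 28 days.
Change in finish: 28 − 26 = +2 days.

2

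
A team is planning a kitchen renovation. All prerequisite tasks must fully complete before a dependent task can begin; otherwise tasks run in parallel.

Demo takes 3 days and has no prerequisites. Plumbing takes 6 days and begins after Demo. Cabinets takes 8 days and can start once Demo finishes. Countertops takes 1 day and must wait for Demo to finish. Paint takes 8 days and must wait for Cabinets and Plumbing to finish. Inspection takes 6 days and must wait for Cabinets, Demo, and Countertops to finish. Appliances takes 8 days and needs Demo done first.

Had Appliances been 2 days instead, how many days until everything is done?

Actual critical path: Demo→Cabinets→Paint = 3+8+8 = 19 ⇒ 19 days.
Appliances has 8 days of float (longest path through it is 11).
That remains the longest chain; total 19 days.

19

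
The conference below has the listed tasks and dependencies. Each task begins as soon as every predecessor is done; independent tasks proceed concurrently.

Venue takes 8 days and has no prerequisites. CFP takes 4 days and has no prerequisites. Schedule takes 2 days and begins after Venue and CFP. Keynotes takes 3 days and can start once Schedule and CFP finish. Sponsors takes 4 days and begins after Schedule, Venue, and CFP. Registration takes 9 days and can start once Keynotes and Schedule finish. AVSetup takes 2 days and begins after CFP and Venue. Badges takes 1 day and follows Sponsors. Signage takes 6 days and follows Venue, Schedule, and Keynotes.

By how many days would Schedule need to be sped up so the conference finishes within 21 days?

1

Current finish: 22 days; target: 21.
Schedule is on every critical path, so each day cut from Schedule cuts the finish by one (this holds down to a finish of 21).
Need 22 − 21 = 1 day off Schedule → Schedule becomes 1 day, finish becomes 21.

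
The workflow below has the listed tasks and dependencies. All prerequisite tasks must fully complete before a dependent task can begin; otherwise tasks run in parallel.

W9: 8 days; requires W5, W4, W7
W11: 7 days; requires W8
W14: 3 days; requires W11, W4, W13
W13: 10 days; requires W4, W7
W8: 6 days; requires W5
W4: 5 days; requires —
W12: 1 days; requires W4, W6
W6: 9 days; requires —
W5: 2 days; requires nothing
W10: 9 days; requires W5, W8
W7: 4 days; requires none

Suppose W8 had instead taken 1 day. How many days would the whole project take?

Critical path before the change: W5→W8→W11→W14 = 2+6+7+3 = 18 giving 18 days.
W8 is on the critical path; changing it to 1 makes that path 13 days.
The binding chain switches to W4→W13→W14 = 5+10+3 = 18; finish 18 days.

18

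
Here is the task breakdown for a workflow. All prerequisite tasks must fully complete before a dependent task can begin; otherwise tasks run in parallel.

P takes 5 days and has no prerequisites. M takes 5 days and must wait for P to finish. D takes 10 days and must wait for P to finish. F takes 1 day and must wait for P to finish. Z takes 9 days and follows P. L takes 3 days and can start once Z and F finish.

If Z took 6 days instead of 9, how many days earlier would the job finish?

As given, the longest chain is P→Z→L = 5+9+3 = 17, so the finish is 17 days.
Z is on the critical path; changing it to 6 makes that path 14 days.
Now P→D = 5+10 = 15 is longest, so the finish becomes 15 days.
Change in finish: 15 − 17 = -2 days.

2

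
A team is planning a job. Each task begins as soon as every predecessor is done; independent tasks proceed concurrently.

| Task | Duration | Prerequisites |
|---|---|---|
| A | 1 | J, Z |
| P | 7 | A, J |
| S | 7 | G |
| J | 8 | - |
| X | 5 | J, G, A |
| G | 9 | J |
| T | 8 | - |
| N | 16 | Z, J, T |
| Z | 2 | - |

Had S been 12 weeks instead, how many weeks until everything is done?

29

Actual critical path: J→G→S = 8+9+7 = 24 ⇒ 24 weeks.
S lies on that path, so at 12 weeks the path becomes 29 weeks.
The critical path is still J→G→S; finish is now 29 weeks.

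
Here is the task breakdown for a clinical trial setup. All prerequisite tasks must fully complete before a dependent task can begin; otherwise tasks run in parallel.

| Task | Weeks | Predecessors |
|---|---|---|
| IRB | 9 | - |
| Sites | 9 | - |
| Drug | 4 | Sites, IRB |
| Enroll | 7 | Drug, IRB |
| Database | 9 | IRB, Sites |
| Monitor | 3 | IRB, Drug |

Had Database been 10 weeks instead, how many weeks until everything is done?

The binding path is IRB→Drug→Enroll = 9+4+7 = 20; finish at 20 weeks.
Database is off the critical path — its longest chain is 18 weeks, giving 2 of slack.
The critical path is still IRB→Drug→Enroll; finish is now 20 weeks.

20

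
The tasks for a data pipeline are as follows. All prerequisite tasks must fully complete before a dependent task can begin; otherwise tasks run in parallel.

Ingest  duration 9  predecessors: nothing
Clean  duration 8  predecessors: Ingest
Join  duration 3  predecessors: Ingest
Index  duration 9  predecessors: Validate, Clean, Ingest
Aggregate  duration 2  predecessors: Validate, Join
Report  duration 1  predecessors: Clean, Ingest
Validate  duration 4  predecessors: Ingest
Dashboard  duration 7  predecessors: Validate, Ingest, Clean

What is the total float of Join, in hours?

12

The longest chain is Ingest→Clean→Index = 9+8+9 = 26; overall finish 26 hours.
The longest chain containing Join totals 14 hours.
Float = 26 − 14 = 12.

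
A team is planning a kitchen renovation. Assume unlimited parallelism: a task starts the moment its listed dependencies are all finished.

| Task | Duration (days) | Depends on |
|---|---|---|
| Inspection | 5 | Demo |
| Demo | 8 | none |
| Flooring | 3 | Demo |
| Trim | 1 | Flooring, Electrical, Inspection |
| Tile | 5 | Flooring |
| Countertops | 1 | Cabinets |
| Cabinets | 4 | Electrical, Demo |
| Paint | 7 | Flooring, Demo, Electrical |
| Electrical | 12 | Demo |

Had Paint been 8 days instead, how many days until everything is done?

28

As given, the longest chain is Demo→Electrical→Paint = 8+12+7 = 27, so the finish is 27 days.
Paint is on the critical path; changing it to 8 makes that path 28 days.
The critical path is still Demo→Electrical→Paint; finish is now 28 days.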